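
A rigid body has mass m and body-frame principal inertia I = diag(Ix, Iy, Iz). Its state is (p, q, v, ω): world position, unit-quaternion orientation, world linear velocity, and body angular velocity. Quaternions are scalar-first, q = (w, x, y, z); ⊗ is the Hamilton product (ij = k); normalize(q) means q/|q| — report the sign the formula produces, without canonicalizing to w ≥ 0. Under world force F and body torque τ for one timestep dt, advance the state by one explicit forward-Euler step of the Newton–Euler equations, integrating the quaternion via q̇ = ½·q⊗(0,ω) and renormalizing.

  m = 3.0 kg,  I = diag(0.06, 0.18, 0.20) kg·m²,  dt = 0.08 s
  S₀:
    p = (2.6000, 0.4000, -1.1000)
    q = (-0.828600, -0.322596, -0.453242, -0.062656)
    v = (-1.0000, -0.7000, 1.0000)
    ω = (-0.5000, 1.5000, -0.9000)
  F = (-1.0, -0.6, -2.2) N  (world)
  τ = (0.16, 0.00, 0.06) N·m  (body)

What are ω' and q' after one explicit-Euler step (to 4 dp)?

ω' = (-0.2507, 1.5280, -0.8400)
q' = (-0.8080, -0.2852, -0.5120, -0.0611)

α = I⁻¹(τ − ω×Iω) = (3.1167, 0.3500, 0.7500)
ω' = ω + α·dt = (-0.2507, 1.5280, -0.8400)
Hamilton product q⊗(0,ω) = (0.4621746, 0.9162018, -1.5019084, 0.0352250)
q' = normalize(q + ½dt·q⊗(0,ω)) = (-0.8080, -0.2852, -0.5120, -0.0611)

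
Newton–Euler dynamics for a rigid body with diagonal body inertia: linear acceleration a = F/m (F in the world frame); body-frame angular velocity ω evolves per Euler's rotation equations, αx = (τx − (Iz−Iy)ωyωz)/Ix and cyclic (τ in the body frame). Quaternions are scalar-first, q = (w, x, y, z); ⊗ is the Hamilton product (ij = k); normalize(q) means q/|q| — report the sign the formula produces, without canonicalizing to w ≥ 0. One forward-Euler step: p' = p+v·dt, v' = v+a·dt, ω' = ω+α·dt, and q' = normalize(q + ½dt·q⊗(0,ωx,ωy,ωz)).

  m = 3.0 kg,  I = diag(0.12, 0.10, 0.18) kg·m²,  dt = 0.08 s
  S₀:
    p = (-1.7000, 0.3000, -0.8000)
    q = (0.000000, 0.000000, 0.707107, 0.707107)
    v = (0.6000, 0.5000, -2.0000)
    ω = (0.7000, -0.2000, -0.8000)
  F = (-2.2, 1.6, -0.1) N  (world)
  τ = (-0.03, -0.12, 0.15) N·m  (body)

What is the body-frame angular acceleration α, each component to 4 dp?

gyro term ω×Iω = (0.0128, 0.0336, 0.0028)
(τ − ω×Iω)/I = (-0.3567, -1.5360, 0.8178)

α = (-0.3567, -1.5360, 0.8178)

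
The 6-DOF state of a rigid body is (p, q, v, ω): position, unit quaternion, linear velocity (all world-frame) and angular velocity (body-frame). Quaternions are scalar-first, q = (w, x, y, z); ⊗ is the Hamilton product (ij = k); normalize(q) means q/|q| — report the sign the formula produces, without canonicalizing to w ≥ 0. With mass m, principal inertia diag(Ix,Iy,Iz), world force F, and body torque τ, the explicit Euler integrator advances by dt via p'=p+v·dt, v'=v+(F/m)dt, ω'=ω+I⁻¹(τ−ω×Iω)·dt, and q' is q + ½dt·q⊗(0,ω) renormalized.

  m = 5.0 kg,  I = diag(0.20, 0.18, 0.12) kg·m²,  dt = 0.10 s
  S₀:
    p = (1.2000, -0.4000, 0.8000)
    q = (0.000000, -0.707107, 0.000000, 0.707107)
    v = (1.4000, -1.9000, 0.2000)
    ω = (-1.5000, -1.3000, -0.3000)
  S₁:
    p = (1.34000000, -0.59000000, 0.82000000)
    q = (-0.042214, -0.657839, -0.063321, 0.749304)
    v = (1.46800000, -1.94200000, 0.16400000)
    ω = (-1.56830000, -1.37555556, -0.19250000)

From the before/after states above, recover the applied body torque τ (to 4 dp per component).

τ = (-0.1600, -0.1000, 0.0900)

Δω = ω₁−ω₀ = (-0.06830000, -0.07555556, 0.10750000)
precession coupling = (-0.0234, 0.0360, -0.0390)
τ = I·(Δω/dt) + ω₀×(Iω₀) = (-0.1600, -0.1000, 0.0900)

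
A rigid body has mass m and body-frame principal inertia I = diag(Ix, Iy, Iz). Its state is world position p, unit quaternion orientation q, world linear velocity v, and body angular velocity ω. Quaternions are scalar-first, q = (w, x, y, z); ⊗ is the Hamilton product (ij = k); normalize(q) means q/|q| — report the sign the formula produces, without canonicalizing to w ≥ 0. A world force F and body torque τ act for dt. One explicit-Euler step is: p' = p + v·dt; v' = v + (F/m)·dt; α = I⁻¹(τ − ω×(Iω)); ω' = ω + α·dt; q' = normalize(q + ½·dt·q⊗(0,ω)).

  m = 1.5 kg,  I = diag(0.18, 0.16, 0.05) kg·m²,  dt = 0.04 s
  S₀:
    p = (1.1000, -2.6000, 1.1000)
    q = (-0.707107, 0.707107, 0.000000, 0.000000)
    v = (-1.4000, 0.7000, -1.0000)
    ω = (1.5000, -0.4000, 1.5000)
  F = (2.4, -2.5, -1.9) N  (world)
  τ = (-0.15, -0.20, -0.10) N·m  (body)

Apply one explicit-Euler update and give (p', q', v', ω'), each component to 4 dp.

a = F/m = (1.6000, -1.6667, -1.2667)
p + v·dt = (1.0440, -2.5720, 1.0600)
v' = v + a·dt = (-1.3360, 0.6333, -1.0507)
precession coupling ω×(Iω) = (0.0660, 0.2925, 0.0120)
(τ − ω×Iω)/I = (-1.2000, -3.0781, -2.2400)
ω' = ω + α·dt = (1.4520, -0.5231, 1.4104)
Hamilton product q⊗(0,ω) = (-1.0606605, -1.0606605, -0.7778177, -1.3435033)
updated quaternion q' = (-0.7276, 0.6853, -0.0155, -0.0268)

p' = (1.0440, -2.5720, 1.0600)
q' = (-0.7276, 0.6853, -0.0155, -0.0268)
v' = (-1.3360, 0.6333, -1.0507)
ω' = (1.4520, -0.5231, 1.4104)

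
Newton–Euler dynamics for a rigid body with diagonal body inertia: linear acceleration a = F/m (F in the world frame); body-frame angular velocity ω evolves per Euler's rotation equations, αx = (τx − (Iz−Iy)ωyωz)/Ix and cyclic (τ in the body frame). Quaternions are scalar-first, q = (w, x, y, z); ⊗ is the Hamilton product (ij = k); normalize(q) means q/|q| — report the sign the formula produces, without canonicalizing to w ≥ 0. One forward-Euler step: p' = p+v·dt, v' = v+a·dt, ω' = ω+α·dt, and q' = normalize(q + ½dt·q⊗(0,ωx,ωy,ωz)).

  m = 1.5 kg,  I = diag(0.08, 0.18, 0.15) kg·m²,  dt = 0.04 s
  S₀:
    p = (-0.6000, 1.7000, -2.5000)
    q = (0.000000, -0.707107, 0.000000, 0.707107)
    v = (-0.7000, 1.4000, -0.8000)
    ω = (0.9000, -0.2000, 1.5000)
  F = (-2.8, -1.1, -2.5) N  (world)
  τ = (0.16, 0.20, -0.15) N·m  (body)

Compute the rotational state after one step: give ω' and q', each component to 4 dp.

ω' = (0.9755, -0.1346, 1.4648)
q' = (-0.0085, -0.7038, 0.0339, 0.7095)

α = I⁻¹(τ − ω×Iω) = (1.8875, 1.6361, -0.8800)
new body rate ω' = (0.9755, -0.1346, 1.4648)
2q̇ = q⊗(0,ω) = (-0.4242642, 0.1414214, 1.6970568, 0.1414214)
q' = normalize(q + ½dt·q⊗(0,ω)) = (-0.0085, -0.7038, 0.0339, 0.7095)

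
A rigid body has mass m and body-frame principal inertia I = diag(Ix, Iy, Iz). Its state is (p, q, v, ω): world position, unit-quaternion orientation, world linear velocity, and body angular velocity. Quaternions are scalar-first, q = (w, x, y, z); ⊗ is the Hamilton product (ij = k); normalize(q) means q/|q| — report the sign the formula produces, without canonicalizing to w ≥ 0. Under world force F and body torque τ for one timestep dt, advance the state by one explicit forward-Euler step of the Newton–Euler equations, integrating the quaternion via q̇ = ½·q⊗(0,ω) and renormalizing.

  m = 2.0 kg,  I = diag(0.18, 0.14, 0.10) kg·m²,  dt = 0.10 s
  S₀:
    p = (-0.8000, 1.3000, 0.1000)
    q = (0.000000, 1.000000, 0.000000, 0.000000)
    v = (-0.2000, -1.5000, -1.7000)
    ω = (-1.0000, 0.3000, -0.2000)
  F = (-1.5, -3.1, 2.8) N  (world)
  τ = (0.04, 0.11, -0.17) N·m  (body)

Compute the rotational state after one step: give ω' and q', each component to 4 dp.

ω' = (-0.9791, 0.3671, -0.3820)
q' = (0.0499, 0.9986, 0.0100, 0.0150)

angular accel α = (0.2089, 0.6714, -1.8200)
ω + α·dt = (-0.9791, 0.3671, -0.3820)
Hamilton product q⊗(0,ω) = (1.0000000, 0.0000000, 0.2000000, 0.3000000)
updated quaternion q' = (0.0499, 0.9986, 0.0100, 0.0150)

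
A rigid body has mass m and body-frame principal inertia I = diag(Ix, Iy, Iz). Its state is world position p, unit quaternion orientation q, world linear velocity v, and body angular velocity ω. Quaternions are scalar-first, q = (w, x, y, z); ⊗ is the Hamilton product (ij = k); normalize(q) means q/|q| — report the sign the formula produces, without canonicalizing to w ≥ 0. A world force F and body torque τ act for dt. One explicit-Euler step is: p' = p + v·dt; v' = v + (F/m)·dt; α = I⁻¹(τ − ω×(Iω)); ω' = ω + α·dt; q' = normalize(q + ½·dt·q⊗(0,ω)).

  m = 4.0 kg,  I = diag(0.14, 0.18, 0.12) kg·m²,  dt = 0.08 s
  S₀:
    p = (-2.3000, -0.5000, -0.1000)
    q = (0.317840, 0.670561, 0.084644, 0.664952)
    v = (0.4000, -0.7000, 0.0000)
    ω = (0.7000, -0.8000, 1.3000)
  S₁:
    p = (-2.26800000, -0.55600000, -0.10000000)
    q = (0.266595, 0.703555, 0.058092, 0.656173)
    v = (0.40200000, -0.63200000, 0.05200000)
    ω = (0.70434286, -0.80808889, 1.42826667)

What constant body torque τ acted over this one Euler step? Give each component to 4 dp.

Δω = ω₁−ω₀ = (0.00434286, -0.00808889, 0.12826667)
gyro term ω₀×Iω₀ = (0.0624, 0.0182, -0.0224)
τ = I·(Δω/dt) + ω₀×(Iω₀) = (0.0700, 0.0000, 0.1700)

τ = (0.0700, 0.0000, 0.1700)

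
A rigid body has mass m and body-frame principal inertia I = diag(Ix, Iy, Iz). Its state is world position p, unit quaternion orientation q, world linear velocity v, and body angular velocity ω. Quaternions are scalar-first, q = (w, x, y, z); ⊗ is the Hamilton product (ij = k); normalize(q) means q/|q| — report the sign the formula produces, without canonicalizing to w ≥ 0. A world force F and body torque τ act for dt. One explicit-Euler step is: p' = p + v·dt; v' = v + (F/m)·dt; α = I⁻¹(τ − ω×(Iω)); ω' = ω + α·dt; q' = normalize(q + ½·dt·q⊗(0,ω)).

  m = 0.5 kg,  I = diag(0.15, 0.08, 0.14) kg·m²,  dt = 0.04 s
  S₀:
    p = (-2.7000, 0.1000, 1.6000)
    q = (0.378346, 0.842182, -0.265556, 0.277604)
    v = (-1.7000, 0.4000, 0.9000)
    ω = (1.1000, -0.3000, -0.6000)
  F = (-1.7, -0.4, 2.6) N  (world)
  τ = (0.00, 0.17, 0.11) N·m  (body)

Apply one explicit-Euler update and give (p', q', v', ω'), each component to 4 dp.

p' = (-2.7680, 0.1160, 1.6360)
q' = (0.3614, 0.8551, -0.2515, 0.2738)
v' = (-1.8360, 0.3680, 1.1080)
ω' = (1.0971, -0.2117, -0.5752)

α = I⁻¹(τ − ω×Iω) = (-0.0720, 2.2075, 0.6207)
new body rate ω' = (1.0971, -0.2117, -0.5752)
q⊗(0,ω) = (-0.8395046, 0.6587954, 0.6971698, -0.1875506)
q + ½dt·q⊗(0,ω), renormalized = (0.3614, 0.8551, -0.2515, 0.2738)
a = (-3.4000, -0.8000, 5.2000)
new position p' = (-2.7680, 0.1160, 1.6360)
v + (F/m)dt = (-1.8360, 0.3680, 1.1080)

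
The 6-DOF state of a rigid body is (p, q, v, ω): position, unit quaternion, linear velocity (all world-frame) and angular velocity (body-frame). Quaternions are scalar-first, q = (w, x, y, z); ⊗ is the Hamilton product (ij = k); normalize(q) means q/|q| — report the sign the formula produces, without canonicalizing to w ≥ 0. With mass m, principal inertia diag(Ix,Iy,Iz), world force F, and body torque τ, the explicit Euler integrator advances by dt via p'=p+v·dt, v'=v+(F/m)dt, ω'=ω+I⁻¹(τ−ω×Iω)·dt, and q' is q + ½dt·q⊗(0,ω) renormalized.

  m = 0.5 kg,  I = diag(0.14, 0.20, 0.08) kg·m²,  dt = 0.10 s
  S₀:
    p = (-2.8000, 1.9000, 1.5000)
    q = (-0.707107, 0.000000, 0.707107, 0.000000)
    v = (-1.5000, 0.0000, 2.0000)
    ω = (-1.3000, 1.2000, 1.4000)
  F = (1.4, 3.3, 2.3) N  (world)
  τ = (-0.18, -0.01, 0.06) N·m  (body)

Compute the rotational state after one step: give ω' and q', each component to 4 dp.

ω' = (-1.2846, 1.2496, 1.5920)
q' = (-0.7448, 0.0949, 0.6605, -0.0035)

α = I⁻¹(τ − ω×Iω) = (0.1543, 0.4960, 1.9200)
new body rate ω' = (-1.2846, 1.2496, 1.5920)
2q̇ = q⊗(0,ω) = (-0.8485284, 1.9091889, -0.8485284, -0.0707107)
updated quaternion q' = (-0.7448, 0.0949, 0.6605, -0.0035)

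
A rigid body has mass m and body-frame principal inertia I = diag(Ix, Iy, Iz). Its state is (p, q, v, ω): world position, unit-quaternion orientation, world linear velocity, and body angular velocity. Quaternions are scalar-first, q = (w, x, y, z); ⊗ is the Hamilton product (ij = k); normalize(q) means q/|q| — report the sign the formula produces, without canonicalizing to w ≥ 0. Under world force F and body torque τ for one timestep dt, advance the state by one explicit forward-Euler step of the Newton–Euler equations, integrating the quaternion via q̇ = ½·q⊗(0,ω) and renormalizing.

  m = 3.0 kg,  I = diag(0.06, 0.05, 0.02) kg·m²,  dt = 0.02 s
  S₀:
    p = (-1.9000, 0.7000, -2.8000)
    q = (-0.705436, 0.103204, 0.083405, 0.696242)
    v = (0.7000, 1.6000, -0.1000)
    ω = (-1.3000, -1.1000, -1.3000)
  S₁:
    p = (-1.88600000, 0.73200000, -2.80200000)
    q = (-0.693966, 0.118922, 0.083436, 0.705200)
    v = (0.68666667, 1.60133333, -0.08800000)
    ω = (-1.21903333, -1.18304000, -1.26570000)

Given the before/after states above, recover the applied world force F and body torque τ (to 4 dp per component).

v₁ − v₀ = (-0.01333333, 0.00133333, 0.01200000)
applied force F = (-2.0000, 0.2000, 1.8000)
Δω = ω₁−ω₀ = (0.08096667, -0.08304000, 0.03430000)
ω₀×(Iω₀) = (-0.0429, 0.0676, -0.0143)
τ = I·(Δω/dt) + ω₀×(Iω₀) = (0.2000, -0.1400, 0.0200)

F = (-2.0000, 0.2000, 1.8000)
τ = (0.2000, -0.1400, 0.0200)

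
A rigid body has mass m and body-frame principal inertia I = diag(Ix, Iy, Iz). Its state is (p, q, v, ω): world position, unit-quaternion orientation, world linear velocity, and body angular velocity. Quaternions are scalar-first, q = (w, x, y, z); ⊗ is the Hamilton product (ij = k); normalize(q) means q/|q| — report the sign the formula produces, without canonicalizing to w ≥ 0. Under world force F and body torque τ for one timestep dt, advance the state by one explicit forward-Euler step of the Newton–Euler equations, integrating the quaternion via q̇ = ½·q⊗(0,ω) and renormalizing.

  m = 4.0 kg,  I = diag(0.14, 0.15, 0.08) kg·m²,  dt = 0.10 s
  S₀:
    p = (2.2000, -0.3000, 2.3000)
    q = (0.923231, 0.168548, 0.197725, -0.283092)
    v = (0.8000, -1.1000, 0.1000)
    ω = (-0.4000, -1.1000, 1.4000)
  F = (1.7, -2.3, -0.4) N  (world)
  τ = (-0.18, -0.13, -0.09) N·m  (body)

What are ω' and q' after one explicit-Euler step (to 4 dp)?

(τ − ω×Iω)/I = (-2.0557, -0.6427, -1.1800)
ω + α·dt = (-0.6056, -1.1643, 1.2820)
2q̇ = q⊗(0,ω) = (0.6812455, -0.4038786, -1.1382845, 1.1862106)
q + ½dt·q⊗(0,ω), renormalized = (0.9533, 0.1477, 0.1402, -0.2229)

ω' = (-0.6056, -1.1643, 1.2820)
q' = (0.9533, 0.1477, 0.1402, -0.2229)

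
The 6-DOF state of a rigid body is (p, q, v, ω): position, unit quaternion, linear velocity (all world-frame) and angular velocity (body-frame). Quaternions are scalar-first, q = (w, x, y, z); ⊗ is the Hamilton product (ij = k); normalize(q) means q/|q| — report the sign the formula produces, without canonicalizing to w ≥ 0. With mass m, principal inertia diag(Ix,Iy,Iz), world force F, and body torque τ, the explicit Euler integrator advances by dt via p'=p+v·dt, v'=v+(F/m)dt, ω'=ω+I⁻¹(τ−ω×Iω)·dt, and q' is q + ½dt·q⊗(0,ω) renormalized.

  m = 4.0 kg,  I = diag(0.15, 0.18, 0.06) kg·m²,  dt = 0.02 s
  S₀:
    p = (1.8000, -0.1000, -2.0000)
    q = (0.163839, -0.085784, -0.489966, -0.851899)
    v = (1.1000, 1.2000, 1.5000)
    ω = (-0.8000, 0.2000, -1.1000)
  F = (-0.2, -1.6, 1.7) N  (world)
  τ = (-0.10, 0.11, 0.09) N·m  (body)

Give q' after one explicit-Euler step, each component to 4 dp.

q⊗(0,ω) = (-0.9077229, 0.5782712, 0.6199246, -0.5893525)
updated quaternion q' = (0.1547, -0.0800, -0.4837, -0.8577)

q' = (0.1547, -0.0800, -0.4837, -0.8577)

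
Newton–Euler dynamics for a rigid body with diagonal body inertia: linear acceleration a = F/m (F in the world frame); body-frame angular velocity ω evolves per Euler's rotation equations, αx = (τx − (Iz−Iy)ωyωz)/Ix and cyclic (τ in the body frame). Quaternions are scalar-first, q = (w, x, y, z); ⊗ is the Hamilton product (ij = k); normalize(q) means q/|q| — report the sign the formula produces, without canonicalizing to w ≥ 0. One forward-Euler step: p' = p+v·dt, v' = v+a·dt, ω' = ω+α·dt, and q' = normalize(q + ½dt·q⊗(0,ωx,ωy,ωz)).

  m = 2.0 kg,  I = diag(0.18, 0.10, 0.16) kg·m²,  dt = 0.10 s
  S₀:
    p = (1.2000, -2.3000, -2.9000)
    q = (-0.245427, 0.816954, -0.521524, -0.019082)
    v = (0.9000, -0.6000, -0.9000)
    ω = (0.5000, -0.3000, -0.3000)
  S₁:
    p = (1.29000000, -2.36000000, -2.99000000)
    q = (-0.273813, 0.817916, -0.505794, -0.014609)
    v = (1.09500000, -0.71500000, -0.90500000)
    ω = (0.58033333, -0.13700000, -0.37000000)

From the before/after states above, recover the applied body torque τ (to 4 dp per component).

Δω = ω₁−ω₀ = (0.08033333, 0.16300000, -0.07000000)
precession coupling = (0.0054, -0.0030, 0.0120)
I·α + gyro = (0.1500, 0.1600, -0.1000)

τ = (0.1500, 0.1600, -0.1000)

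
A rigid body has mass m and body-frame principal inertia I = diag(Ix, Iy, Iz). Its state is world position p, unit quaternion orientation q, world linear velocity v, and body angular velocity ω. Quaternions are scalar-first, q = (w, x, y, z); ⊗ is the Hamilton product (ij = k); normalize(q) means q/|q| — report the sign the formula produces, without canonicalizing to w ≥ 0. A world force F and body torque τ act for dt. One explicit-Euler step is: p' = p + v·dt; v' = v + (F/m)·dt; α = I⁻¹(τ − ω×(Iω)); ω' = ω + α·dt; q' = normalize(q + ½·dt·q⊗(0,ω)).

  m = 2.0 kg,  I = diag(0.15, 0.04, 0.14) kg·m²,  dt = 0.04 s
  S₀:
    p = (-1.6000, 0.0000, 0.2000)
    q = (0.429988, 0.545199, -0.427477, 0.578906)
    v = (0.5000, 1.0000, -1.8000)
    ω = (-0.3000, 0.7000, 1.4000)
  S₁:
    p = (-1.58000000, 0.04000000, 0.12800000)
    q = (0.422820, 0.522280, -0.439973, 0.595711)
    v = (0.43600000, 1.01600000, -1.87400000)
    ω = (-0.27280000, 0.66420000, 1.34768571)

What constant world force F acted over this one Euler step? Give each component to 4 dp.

Δv = v₁−v₀ = (-0.06400000, 0.01600000, -0.07400000)
F = m·Δv/dt = (-3.2000, 0.8000, -3.7000)

F = (-3.2000, 0.8000, -3.7000)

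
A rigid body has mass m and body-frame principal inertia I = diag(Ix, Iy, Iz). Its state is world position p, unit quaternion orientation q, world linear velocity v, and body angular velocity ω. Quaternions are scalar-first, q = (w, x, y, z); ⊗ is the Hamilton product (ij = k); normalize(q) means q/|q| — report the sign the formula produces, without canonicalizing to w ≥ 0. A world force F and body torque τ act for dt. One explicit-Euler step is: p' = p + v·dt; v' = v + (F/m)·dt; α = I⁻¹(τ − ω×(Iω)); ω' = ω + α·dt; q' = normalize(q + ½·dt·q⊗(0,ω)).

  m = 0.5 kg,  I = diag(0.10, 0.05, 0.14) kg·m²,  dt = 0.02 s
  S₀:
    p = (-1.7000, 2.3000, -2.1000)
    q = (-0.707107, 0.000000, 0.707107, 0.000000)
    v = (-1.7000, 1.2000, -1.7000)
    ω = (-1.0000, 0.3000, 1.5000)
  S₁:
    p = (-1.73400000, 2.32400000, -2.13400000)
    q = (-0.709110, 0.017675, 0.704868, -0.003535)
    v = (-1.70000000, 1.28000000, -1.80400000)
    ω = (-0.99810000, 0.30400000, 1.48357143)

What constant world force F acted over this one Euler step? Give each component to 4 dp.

Δv = v₁−v₀ = (0.00000000, 0.08000000, -0.10400000)
F = m·Δv/dt = (0.0000, 2.0000, -2.6000)

F = (0.0000, 2.0000, -2.6000)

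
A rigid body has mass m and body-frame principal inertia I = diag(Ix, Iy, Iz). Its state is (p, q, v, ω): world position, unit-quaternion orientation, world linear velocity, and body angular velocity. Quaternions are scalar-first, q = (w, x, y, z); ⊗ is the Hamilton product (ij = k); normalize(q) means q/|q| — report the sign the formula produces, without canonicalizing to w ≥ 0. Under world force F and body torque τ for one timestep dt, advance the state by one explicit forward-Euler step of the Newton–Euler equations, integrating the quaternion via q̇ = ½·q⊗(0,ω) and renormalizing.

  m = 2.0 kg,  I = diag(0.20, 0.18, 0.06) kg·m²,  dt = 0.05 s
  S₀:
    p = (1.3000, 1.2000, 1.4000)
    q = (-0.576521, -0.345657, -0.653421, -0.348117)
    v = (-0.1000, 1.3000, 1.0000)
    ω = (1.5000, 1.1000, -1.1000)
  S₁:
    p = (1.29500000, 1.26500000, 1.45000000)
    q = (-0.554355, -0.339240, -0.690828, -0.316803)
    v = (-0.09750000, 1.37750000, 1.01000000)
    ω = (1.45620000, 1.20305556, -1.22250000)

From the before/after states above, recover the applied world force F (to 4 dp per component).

F = (0.1000, 3.1000, 0.4000)

velocity change Δv = (0.00250000, 0.07750000, 0.01000000)
m·(v₁−v₀)/dt = (0.1000, 3.1000, 0.4000)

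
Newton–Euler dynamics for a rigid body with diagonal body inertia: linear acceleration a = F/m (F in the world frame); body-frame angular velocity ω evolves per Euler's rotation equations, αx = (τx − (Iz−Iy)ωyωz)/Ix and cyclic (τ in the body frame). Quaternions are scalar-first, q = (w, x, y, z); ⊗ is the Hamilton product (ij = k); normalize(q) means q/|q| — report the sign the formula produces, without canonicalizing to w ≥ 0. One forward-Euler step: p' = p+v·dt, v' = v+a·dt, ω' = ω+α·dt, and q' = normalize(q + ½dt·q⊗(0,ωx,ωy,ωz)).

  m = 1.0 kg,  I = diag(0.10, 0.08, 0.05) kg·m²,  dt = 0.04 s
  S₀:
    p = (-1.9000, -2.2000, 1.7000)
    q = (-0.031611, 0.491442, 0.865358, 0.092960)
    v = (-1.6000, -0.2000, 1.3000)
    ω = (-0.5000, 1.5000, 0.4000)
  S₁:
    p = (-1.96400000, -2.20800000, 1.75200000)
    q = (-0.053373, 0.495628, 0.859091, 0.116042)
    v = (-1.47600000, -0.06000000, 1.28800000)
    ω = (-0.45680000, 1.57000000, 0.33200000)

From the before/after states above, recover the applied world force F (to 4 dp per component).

Δv = v₁−v₀ = (0.12400000, 0.14000000, -0.01200000)
m·(v₁−v₀)/dt = (3.1000, 3.5000, -0.3000)

F = (3.1000, 3.5000, -0.3000)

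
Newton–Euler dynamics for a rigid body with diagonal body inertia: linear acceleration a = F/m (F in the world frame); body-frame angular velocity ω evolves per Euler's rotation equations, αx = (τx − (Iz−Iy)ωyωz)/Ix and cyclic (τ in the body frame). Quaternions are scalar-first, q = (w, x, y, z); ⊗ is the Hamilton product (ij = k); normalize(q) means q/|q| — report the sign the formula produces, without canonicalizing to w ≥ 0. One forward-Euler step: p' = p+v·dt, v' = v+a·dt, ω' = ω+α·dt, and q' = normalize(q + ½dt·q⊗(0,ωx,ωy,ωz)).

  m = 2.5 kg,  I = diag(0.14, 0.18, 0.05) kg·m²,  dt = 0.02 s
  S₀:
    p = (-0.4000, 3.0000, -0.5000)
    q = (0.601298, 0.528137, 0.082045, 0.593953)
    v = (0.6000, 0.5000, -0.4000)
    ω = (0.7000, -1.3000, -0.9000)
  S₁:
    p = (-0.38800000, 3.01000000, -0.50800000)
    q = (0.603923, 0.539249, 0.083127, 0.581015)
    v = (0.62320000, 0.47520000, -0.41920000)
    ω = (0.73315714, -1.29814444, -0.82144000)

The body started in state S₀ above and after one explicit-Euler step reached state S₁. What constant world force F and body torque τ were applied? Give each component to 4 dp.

rate change Δω = (0.03315714, 0.00185556, 0.07856000)
ω₀×(Iω₀) = (-0.1521, -0.0567, -0.0364)
applied torque τ = (0.0800, -0.0400, 0.1600)
velocity change Δv = (0.02320000, -0.02480000, -0.01920000)
F = m·Δv/dt = (2.9000, -3.1000, -2.4000)

F = (2.9000, -3.1000, -2.4000)
τ = (0.0800, -0.0400, 0.1600)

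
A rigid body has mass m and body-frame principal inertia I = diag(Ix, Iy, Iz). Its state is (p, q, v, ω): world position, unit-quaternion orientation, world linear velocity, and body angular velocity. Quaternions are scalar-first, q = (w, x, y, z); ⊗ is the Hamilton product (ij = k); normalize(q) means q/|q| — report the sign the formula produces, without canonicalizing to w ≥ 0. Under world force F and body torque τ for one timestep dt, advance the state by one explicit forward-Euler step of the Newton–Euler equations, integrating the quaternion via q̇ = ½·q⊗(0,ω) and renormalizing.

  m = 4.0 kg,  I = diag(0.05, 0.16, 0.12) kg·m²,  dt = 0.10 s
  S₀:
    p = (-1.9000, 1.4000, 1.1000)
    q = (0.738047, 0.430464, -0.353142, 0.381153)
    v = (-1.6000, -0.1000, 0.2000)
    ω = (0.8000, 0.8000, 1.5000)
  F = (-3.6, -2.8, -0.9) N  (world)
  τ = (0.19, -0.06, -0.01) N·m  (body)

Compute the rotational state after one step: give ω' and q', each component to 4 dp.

gyro term ω×Iω = (-0.0480, -0.0840, 0.0704)
(τ − ω×Iω)/I = (4.7600, 0.1500, -0.6700)
ω' = ω + α·dt = (1.2760, 0.8150, 1.4330)
2q̇ = q⊗(0,ω) = (-0.6335871, -0.2441978, 0.2496640, 1.7339553)
q + ½dt·q⊗(0,ω), renormalized = (0.7033, 0.4164, -0.3392, 0.4658)

ω' = (1.2760, 0.8150, 1.4330)
q' = (0.7033, 0.4164, -0.3392, 0.4658)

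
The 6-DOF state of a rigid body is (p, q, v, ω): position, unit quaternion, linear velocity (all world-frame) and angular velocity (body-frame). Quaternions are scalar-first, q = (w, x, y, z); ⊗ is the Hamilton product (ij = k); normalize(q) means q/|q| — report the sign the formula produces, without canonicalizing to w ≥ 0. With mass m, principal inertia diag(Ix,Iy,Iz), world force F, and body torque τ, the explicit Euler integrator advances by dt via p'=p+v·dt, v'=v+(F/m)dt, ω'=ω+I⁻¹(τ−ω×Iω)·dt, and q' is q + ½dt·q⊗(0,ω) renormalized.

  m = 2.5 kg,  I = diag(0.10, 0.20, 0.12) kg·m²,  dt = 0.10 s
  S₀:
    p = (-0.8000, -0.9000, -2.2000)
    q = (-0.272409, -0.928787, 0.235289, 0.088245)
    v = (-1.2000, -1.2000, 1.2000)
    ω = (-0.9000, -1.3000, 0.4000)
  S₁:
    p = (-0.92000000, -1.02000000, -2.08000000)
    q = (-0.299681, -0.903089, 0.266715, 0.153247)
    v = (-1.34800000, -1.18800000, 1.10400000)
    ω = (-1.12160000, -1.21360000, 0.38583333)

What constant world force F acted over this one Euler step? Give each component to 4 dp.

F = (-3.7000, 0.3000, -2.4000)

Δv = v₁−v₀ = (-0.14800000, 0.01200000, -0.09600000)
F = m·Δv/dt = (-3.7000, 0.3000, -2.4000)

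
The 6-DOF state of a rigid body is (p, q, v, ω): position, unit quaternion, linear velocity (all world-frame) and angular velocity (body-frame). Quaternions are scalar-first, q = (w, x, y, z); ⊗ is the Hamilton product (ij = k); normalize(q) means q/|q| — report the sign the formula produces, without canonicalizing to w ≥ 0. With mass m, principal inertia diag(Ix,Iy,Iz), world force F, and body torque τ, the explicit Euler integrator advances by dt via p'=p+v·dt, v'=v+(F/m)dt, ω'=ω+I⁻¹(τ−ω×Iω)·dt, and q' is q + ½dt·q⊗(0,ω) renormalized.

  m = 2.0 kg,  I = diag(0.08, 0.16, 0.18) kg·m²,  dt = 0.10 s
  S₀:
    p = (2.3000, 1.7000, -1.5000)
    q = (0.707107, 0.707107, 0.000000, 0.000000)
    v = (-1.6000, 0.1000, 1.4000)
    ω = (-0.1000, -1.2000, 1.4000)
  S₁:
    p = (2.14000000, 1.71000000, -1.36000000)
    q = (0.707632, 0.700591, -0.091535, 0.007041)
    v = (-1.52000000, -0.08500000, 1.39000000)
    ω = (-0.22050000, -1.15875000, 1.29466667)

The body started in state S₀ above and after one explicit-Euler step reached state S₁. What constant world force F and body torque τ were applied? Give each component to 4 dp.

F = (1.6000, -3.7000, -0.2000)
τ = (-0.1300, 0.0800, -0.1800)

ω₁ − ω₀ = (-0.12050000, 0.04125000, -0.10533333)
I·α + gyro = (-0.1300, 0.0800, -0.1800)
velocity change Δv = (0.08000000, -0.18500000, -0.01000000)
m·(v₁−v₀)/dt = (1.6000, -3.7000, -0.2000)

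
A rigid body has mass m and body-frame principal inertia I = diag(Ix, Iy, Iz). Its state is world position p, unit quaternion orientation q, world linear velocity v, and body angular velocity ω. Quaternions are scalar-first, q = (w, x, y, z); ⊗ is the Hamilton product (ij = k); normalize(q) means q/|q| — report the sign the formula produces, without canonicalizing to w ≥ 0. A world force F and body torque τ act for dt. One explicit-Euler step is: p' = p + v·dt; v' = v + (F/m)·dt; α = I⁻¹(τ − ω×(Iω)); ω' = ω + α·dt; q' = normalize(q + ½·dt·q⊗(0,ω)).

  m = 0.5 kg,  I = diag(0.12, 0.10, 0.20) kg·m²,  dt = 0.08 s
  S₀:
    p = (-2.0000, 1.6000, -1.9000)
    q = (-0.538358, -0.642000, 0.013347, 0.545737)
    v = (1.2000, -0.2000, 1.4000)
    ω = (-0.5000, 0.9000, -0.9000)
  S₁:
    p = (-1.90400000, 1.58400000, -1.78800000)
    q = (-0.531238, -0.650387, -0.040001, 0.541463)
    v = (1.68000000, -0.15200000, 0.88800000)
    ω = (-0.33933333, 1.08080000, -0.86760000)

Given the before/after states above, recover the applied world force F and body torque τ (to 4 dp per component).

Δv = v₁−v₀ = (0.48000000, 0.04800000, -0.51200000)
m·(v₁−v₀)/dt = (3.0000, 0.3000, -3.2000)
Δω = ω₁−ω₀ = (0.16066667, 0.18080000, 0.03240000)
precession coupling = (-0.0810, -0.0360, 0.0090)
τ = I·(Δω/dt) + ω₀×(Iω₀) = (0.1600, 0.1900, 0.0900)

F = (3.0000, 0.3000, -3.2000)
τ = (0.1600, 0.1900, 0.0900)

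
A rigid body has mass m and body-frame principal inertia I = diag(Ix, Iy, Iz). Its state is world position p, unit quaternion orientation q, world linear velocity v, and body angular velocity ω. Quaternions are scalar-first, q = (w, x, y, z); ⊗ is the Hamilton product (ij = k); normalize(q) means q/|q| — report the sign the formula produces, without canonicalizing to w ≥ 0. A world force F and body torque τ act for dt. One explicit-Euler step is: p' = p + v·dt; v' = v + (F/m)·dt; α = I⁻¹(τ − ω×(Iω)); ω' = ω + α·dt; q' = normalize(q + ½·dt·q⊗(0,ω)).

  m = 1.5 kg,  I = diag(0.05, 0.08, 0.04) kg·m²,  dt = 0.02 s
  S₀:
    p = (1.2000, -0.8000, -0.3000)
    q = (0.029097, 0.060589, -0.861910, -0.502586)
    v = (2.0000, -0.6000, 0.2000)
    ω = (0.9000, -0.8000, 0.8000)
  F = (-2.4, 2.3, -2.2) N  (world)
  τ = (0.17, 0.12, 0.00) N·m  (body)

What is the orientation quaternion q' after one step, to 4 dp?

q⊗(0,ω) = (-0.3419893, -1.0654095, -0.5240762, 0.7505254)
q' = normalize(q + ½dt·q⊗(0,ω)) = (0.0257, 0.0499, -0.8671, -0.4950)

q' = (0.0257, 0.0499, -0.8671, -0.4950)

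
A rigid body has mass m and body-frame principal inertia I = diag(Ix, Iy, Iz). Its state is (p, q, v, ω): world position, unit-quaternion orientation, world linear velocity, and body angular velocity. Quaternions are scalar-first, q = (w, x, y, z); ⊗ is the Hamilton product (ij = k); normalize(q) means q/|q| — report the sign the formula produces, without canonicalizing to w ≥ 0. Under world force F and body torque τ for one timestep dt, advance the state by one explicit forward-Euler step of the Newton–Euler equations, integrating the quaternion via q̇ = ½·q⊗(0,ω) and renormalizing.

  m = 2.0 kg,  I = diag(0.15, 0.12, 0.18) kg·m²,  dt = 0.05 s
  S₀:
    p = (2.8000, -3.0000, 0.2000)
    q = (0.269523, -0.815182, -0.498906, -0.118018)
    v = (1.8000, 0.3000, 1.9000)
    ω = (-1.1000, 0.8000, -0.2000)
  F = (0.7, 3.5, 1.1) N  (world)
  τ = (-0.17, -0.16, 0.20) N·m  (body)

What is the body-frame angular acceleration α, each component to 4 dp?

α = (-1.0693, -1.2783, 0.9644)

gyro term ω×Iω = (-0.0096, -0.0066, 0.0264)
(τ − ω×Iω)/I = (-1.0693, -1.2783, 0.9644)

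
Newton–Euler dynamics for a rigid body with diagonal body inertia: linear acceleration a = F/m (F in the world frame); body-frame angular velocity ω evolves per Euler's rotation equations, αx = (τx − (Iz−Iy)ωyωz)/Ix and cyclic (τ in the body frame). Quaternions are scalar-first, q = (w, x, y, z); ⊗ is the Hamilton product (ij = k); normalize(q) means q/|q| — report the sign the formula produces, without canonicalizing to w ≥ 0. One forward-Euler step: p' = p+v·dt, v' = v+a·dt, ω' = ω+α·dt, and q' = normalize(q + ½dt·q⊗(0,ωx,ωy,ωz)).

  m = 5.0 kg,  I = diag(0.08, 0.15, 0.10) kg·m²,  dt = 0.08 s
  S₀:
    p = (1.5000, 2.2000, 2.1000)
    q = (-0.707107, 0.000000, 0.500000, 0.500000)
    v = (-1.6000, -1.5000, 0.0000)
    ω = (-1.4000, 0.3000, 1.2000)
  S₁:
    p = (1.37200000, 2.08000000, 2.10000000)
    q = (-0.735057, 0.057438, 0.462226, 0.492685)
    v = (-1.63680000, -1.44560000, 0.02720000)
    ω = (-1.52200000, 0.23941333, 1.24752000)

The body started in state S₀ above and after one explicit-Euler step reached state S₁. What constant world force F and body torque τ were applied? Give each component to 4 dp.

Δv = v₁−v₀ = (-0.03680000, 0.05440000, 0.02720000)
m·(v₁−v₀)/dt = (-2.3000, 3.4000, 1.7000)
ω₁ − ω₀ = (-0.12200000, -0.06058667, 0.04752000)
gyro term ω₀×Iω₀ = (-0.0180, 0.0336, -0.0294)
τ = I·(Δω/dt) + ω₀×(Iω₀) = (-0.1400, -0.0800, 0.0300)

F = (-2.3000, 3.4000, 1.7000)
τ = (-0.1400, -0.0800, 0.0300)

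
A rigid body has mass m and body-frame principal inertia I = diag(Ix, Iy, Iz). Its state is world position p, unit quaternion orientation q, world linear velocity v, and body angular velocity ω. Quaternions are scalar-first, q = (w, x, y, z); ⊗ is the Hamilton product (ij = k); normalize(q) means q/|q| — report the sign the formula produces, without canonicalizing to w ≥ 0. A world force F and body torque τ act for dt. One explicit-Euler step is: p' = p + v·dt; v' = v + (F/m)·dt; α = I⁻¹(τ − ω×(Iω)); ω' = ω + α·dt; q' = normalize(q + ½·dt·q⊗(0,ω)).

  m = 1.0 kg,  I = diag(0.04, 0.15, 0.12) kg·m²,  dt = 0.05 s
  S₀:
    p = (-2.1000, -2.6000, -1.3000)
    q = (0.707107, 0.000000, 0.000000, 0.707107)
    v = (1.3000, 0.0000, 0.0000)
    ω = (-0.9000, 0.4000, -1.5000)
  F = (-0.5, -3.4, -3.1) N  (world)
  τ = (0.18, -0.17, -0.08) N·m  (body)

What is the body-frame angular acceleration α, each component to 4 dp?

α = (4.0500, -0.4133, -0.3367)

ω×(Iω) gyroscopic = (0.0180, -0.1080, -0.0396)
(τ − ω×Iω)/I = (4.0500, -0.4133, -0.3367)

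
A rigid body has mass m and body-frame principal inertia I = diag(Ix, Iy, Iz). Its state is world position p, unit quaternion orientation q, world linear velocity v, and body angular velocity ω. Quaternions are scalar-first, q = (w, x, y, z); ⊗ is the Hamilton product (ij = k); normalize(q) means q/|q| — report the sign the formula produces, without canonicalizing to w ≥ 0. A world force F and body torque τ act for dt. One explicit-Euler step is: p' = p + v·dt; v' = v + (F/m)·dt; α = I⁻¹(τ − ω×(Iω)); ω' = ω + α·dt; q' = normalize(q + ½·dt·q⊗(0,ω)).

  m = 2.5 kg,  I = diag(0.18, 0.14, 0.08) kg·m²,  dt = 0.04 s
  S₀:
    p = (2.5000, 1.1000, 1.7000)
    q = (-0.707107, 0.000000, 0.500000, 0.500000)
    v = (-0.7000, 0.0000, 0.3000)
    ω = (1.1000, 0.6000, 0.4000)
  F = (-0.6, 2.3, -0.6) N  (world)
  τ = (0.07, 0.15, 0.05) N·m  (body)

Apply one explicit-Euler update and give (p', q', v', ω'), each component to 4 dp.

linear accel F/m = (-0.2400, 0.9200, -0.2400)
new position p' = (2.4720, 1.1000, 1.7120)
v + (F/m)dt = (-0.7096, 0.0368, 0.2904)
gyro term ω×Iω = (-0.0144, 0.0440, -0.0264)
angular accel α = (0.4689, 0.7571, 0.9550)
ω + α·dt = (1.1188, 0.6303, 0.4382)
q⊗(0,ω) = (-0.5000000, -0.8778177, 0.1257358, -0.8328428)
q' = normalize(q + ½dt·q⊗(0,ω)) = (-0.7169, -0.0176, 0.5023, 0.4832)

p' = (2.4720, 1.1000, 1.7120)
q' = (-0.7169, -0.0176, 0.5023, 0.4832)
v' = (-0.7096, 0.0368, 0.2904)
ω' = (1.1188, 0.6303, 0.4382)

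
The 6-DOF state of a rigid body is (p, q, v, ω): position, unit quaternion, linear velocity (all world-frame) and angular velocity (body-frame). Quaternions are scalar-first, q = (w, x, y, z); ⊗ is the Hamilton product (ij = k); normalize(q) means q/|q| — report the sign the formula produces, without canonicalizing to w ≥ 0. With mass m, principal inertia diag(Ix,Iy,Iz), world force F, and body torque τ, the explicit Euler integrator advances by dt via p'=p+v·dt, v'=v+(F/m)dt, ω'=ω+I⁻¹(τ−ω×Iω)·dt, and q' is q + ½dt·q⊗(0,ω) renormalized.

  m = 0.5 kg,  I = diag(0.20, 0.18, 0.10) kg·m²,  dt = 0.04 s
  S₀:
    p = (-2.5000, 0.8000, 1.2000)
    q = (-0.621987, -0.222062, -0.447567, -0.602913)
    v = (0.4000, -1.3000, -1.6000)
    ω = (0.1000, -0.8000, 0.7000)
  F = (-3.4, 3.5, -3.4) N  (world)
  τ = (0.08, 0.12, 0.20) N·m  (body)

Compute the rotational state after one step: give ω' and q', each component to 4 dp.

ω' = (0.1070, -0.7749, 0.7794)
q' = (-0.6201, -0.2392, -0.4356, -0.6070)

precession coupling ω×(Iω) = (0.0448, 0.0070, 0.0016)
(τ − ω×Iω)/I = (0.1760, 0.6278, 1.9840)
new body rate ω' = (0.1070, -0.7749, 0.7794)
Hamilton product q⊗(0,ω) = (0.0861917, -0.8578260, 0.5927417, -0.2129846)
q + ½dt·q⊗(0,ω), renormalized = (-0.6201, -0.2392, -0.4356, -0.6070)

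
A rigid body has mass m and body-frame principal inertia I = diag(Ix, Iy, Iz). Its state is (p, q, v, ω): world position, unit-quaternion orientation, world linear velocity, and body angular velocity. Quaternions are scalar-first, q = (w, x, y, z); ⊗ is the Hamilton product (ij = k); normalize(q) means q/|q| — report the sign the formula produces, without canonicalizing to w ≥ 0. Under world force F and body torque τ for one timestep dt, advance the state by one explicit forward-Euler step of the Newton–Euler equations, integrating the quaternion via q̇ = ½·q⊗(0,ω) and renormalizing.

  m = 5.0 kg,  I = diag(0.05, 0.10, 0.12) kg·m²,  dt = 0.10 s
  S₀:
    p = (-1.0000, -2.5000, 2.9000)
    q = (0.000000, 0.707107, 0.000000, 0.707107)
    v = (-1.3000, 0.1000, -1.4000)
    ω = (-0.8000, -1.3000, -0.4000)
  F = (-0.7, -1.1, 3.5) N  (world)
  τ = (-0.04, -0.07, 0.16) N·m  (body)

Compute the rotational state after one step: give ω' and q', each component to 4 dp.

ω' = (-0.9008, -1.3476, -0.3100)
q' = (0.0423, 0.7507, -0.0141, 0.6591)

(τ − ω×Iω)/I = (-1.0080, -0.4760, 0.9000)
ω + α·dt = (-0.9008, -1.3476, -0.3100)
Hamilton product q⊗(0,ω) = (0.8485284, 0.9192391, -0.2828428, -0.9192391)
q + ½dt·q⊗(0,ω), renormalized = (0.0423, 0.7507, -0.0141, 0.6591)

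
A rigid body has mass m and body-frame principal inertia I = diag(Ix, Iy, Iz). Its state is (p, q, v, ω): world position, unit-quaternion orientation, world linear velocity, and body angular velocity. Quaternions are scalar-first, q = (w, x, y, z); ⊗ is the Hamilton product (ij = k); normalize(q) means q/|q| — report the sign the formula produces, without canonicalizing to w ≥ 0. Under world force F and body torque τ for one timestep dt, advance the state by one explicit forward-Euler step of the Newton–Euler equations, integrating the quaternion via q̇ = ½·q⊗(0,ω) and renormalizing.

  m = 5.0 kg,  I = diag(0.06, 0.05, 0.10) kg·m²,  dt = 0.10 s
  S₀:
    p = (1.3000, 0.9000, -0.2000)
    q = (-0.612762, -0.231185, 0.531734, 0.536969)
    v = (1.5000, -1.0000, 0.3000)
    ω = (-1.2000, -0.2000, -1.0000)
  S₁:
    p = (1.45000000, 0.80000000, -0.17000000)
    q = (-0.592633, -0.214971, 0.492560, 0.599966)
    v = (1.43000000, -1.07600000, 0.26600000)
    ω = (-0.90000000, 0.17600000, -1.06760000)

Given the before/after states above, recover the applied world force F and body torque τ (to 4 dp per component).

F = (-3.5000, -3.8000, -1.7000)
τ = (0.1900, 0.1400, -0.0700)

ω₁ − ω₀ = (0.30000000, 0.37600000, -0.06760000)
I·α + gyro = (0.1900, 0.1400, -0.0700)
v₁ − v₀ = (-0.07000000, -0.07600000, -0.03400000)
F = m·Δv/dt = (-3.5000, -3.8000, -1.7000)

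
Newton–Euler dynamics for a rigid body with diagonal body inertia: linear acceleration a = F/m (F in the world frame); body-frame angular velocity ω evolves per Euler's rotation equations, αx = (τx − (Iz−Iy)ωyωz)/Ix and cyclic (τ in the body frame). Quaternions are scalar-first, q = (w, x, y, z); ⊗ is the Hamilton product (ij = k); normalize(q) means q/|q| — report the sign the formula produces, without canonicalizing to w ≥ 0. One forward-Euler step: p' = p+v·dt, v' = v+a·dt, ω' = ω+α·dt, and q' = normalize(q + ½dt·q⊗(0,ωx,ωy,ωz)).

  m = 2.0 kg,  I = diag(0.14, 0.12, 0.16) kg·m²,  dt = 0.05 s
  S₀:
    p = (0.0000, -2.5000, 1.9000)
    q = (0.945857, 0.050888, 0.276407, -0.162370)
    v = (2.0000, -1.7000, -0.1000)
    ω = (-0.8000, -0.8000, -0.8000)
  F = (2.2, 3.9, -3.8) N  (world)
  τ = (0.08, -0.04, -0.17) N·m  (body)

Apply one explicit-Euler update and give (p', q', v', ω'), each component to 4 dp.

p + v·dt = (0.1000, -2.5850, 1.8950)
v + (F/m)dt = (2.0550, -1.6025, -0.1950)
gyro term ω×Iω = (0.0256, -0.0128, -0.0128)
angular accel α = (0.3886, -0.2267, -0.9825)
new body rate ω' = (-0.7806, -0.8113, -0.8491)
q⊗(0,ω) = (0.1319400, -1.1077072, -0.5860792, -0.5762704)
updated quaternion q' = (0.9486, 0.0232, 0.2616, -0.1767)

p' = (0.1000, -2.5850, 1.8950)
q' = (0.9486, 0.0232, 0.2616, -0.1767)
v' = (2.0550, -1.6025, -0.1950)
ω' = (-0.7806, -0.8113, -0.8491)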